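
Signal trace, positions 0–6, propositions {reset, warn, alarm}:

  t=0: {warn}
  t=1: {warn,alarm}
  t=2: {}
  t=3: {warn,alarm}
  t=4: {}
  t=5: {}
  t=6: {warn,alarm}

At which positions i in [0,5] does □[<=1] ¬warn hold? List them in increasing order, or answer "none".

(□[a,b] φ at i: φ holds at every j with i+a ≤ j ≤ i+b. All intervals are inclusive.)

4

Evaluate at each i in [0,5]:
  i=0: ✗ (fails at j=0)
  i=1: ✗ (fails at j=1)
  i=2: ✗ (fails at j=3)
  i=3: ✗ (fails at j=3)
  i=4: ✓ (all of [4,5])
  i=5: ✗ (fails at j=6)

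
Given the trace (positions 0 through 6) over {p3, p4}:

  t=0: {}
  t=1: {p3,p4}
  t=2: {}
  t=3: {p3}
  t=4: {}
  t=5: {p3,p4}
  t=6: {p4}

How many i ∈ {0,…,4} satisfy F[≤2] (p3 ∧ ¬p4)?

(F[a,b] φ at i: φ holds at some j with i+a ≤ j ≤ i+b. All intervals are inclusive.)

Evaluate at each i in [0,4]:
  i=0: ✗ (none in [0,2])
  i=1: ✓ (witness j=3)
  i=2: ✓ (witness j=3)
  i=3: ✓ (witness j=3)
  i=4: ✗ (none in [4,6])
Positions where it holds: {1, 2, 3} → 3.

3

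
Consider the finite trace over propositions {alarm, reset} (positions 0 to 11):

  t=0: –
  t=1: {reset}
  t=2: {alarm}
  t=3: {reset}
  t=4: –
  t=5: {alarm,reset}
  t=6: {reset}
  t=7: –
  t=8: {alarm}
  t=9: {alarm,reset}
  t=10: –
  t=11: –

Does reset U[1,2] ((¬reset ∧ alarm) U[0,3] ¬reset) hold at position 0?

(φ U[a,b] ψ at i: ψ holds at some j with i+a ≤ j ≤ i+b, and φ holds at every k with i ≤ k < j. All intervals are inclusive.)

No

Need some j in [1,2] with ((¬reset ∧ alarm) U[0,3] ¬reset), and reset at every k in [0,j-1].
  j=1: ((¬reset ∧ alarm) U[0,3] ¬reset) — fails.
  j=2: ((¬reset ∧ alarm) U[0,3] ¬reset) holds, but reset fails at k=0 → not this j.
No j in the window works → until fails.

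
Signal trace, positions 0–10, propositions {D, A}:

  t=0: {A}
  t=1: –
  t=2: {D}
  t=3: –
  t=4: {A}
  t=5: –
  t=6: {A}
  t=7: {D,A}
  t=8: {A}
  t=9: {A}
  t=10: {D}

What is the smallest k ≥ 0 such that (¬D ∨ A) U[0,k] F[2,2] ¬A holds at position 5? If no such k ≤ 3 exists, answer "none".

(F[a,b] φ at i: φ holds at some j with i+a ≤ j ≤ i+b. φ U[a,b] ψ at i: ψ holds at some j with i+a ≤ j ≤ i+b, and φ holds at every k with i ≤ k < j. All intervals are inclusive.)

Need earliest j ≥ 5 with F[2,2] ¬A, and (¬D ∨ A) at every k in [5,j-1].
  j=5: rhs fails.
  j=6: rhs fails.
  j=7: rhs fails.
  j=8: rhs holds; lhs holds on [5,7]. k = 3.

3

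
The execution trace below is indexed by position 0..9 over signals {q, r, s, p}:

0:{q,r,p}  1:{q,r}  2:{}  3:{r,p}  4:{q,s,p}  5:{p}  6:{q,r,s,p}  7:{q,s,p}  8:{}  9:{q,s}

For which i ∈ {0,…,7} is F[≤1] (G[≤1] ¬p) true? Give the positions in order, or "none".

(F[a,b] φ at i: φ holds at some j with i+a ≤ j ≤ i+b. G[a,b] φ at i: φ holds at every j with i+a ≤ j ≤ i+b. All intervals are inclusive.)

Evaluate at each i in [0,7]:
  i=0: ✓ (witness j=1)
  i=1: ✓ (witness j=1)
  i=2: ✗ (none in [2,3])
  i=3: ✗ (none in [3,4])
  i=4: ✗ (none in [4,5])
  i=5: ✗ (none in [5,6])
  i=6: ✗ (none in [6,7])
  i=7: ✓ (witness j=8)

0, 1, 7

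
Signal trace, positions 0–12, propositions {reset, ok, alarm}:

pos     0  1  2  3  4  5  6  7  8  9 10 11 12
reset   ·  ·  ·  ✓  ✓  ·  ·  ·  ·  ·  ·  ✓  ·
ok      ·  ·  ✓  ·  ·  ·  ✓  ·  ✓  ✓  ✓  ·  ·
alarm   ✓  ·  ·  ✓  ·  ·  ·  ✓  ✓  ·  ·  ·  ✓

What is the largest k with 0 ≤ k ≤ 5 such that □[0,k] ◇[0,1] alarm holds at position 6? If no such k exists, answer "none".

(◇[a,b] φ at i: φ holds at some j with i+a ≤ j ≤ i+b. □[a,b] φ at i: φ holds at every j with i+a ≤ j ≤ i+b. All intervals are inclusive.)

2

◇[0,1] alarm must hold from j=6 onward; find where it first fails.
  j=6: holds
  j=7: holds
  j=8: holds
  j=9: fails
Holds on [6,8], so largest k = 2.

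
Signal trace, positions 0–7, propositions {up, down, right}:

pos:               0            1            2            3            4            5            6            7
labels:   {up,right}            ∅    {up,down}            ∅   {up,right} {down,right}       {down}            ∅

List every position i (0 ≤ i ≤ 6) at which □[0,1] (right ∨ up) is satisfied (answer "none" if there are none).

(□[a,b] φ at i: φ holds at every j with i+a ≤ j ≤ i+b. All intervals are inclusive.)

4

Evaluate at each i in [0,6]:
  i=0: ✗ (fails at j=1)
  i=1: ✗ (fails at j=1)
  i=2: ✗ (fails at j=3)
  i=3: ✗ (fails at j=3)
  i=4: ✓ (all of [4,5])
  i=5: ✗ (fails at j=6)
  i=6: ✗ (fails at j=6)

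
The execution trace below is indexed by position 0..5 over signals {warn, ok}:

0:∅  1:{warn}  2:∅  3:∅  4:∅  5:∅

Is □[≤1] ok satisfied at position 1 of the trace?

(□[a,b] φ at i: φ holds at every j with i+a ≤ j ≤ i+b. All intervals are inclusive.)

Check ok at every j in [1,2]:
  j=1: false
  j=2: false
Fails at j=1 → formula fails.

Does not hold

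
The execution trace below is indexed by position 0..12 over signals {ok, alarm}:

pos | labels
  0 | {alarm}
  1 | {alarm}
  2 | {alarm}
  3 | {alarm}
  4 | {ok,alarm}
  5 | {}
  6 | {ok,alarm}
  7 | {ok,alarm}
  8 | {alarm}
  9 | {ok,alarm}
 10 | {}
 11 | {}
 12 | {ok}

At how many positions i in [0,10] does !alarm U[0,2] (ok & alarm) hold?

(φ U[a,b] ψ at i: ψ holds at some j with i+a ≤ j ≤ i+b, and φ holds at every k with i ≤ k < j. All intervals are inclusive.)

5

Evaluate at each i in [0,10]:
  i=0: ✗ (no rhs in [0,2])
  i=1: ✗ (no rhs in [1,3])
  i=2: ✗ (lhs fails at k=2 before rhs at j=4)
  i=3: ✗ (lhs fails at k=3 before rhs at j=4)
  i=4: ✓ (rhs at j=4)
  i=5: ✓ (rhs at j=6; lhs holds on [5,5])
  i=6: ✓ (rhs at j=6)
  i=7: ✓ (rhs at j=7)
  i=8: ✗ (lhs fails at k=8 before rhs at j=9)
  i=9: ✓ (rhs at j=9)
  i=10: ✗ (no rhs in [10,12])
Positions where it holds: {4, 5, 6, 7, 9} → 5.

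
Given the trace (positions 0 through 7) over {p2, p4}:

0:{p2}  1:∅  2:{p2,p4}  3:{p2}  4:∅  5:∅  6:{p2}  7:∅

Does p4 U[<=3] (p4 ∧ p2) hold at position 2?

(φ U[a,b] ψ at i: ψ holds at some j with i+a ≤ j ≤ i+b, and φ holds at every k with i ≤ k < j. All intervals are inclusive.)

True

Need some j in [2,5] with (p4 ∧ p2), and p4 at every k in [2,j-1].
  j=2: (p4 ∧ p2) holds; no prefix to check → satisfied.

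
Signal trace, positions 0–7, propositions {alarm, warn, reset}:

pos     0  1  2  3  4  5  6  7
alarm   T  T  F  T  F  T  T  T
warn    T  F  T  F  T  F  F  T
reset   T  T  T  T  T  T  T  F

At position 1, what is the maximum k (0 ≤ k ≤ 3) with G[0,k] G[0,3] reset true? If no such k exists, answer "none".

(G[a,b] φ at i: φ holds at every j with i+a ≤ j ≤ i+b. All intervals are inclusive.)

2

G[0,3] reset must hold from j=1 onward; find where it first fails.
  j=1: holds
  j=2: holds
  j=3: holds
  j=4: fails
Holds on [1,3], so largest k = 2.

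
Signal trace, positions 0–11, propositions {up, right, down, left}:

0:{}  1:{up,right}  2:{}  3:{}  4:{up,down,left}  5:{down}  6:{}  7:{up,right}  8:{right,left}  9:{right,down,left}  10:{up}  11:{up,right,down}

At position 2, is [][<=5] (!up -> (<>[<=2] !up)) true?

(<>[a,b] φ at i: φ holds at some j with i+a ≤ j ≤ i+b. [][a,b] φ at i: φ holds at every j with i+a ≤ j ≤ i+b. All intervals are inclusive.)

Yes

Check (!up -> (<>[<=2] !up)) at every j in [2,7]:
  j=2: antecedent true; consequent holds (witness at 2) → ✓
  j=3: antecedent true; consequent holds (witness at 3) → ✓
  j=4: antecedent false → ✓
  j=5: antecedent true; consequent holds (witness at 5) → ✓
  j=6: antecedent true; consequent holds (witness at 6) → ✓
  j=7: antecedent false → ✓
All positions satisfy it → formula holds.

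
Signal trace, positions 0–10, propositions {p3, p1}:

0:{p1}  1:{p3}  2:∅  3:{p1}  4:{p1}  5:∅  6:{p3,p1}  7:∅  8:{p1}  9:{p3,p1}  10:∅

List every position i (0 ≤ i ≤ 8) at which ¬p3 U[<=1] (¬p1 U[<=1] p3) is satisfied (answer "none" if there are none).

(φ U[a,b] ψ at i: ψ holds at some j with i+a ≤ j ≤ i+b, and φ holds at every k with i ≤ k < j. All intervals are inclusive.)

Evaluate at each i in [0,8]:
  i=0: ✓ (rhs at j=1; lhs holds on [0,0])
  i=1: ✓ (rhs at j=1)
  i=2: ✗ (no rhs in [2,3])
  i=3: ✗ (no rhs in [3,4])
  i=4: ✓ (rhs at j=5; lhs holds on [4,4])
  i=5: ✓ (rhs at j=5)
  i=6: ✓ (rhs at j=6)
  i=7: ✗ (no rhs in [7,8])
  i=8: ✓ (rhs at j=9; lhs holds on [8,8])

0, 1, 4, 5, 6, 8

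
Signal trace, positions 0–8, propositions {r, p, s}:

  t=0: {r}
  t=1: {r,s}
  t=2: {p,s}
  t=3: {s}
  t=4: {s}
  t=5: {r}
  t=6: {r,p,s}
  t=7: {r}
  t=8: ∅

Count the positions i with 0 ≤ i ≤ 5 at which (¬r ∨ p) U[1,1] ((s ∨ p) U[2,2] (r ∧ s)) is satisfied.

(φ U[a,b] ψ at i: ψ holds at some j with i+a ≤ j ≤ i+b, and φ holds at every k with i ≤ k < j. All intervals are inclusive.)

0

Evaluate at each i in [0,5]:
  i=0: ✗ (no rhs in [1,1])
  i=1: ✗ (no rhs in [2,2])
  i=2: ✗ (no rhs in [3,3])
  i=3: ✗ (no rhs in [4,4])
  i=4: ✗ (no rhs in [5,5])
  i=5: ✗ (no rhs in [6,6])
Positions where it holds: {} → 0.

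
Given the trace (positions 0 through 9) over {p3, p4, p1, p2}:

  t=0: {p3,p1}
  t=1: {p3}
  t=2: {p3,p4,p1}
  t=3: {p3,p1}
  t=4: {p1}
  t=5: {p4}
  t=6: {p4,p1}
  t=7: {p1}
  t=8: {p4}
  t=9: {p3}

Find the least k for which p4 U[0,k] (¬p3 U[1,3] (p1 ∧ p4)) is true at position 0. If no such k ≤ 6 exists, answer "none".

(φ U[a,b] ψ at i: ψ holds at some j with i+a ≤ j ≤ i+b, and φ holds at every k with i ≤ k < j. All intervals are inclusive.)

Need earliest j ≥ 0 with (¬p3 U[1,3] (p1 ∧ p4)), and p4 at every k in [0,j-1].
  j=0: rhs fails.
  j=1: rhs fails.
  j=2: rhs fails.
  j=3: rhs fails.
  j=4: rhs holds but lhs fails at k=0.
  j=5: rhs holds but lhs fails at k=0.
  j=6: rhs fails.
No witness within the range → none.

none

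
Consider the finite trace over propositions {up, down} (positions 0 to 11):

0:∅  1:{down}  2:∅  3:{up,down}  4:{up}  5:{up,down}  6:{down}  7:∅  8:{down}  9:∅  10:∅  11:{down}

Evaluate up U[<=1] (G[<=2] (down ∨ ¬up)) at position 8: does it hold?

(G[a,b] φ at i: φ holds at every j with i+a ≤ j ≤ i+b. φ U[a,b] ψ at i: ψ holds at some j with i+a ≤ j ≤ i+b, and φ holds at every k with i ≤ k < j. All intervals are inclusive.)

True

Need some j in [8,9] with G[<=2] (down ∨ ¬up), and up at every k in [8,j-1].
  j=8: G[<=2] (down ∨ ¬up) holds; no prefix to check → satisfied.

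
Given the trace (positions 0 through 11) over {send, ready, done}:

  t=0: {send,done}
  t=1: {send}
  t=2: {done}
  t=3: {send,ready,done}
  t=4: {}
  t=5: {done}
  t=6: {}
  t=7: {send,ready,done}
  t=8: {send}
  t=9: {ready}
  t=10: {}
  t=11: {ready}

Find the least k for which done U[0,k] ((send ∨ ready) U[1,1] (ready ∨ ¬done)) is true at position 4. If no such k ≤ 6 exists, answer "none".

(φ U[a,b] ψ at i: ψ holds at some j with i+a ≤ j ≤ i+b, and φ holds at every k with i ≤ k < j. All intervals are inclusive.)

none

Need earliest j ≥ 4 with ((send ∨ ready) U[1,1] (ready ∨ ¬done)), and done at every k in [4,j-1].
  j=4: rhs fails.
  j=5: rhs fails.
  j=6: rhs fails.
  j=7: rhs holds but lhs fails at k=4.
  j=8: rhs holds but lhs fails at k=4.
  j=9: rhs holds but lhs fails at k=4.
  j=10: rhs fails.
No witness within the range → none.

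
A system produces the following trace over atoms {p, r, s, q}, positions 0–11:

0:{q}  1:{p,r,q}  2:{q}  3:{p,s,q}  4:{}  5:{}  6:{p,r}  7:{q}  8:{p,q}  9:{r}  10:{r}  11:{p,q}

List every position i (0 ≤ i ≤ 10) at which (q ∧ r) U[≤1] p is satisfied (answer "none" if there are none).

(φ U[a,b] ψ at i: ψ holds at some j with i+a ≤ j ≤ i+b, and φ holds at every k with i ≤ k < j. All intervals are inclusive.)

1, 3, 6, 8

Evaluate at each i in [0,10]:
  i=0: ✗ (lhs fails at k=0 before rhs at j=1)
  i=1: ✓ (rhs at j=1)
  i=2: ✗ (lhs fails at k=2 before rhs at j=3)
  i=3: ✓ (rhs at j=3)
  i=4: ✗ (no rhs in [4,5])
  i=5: ✗ (lhs fails at k=5 before rhs at j=6)
  i=6: ✓ (rhs at j=6)
  i=7: ✗ (lhs fails at k=7 before rhs at j=8)
  i=8: ✓ (rhs at j=8)
  i=9: ✗ (no rhs in [9,10])
  i=10: ✗ (lhs fails at k=10 before rhs at j=11)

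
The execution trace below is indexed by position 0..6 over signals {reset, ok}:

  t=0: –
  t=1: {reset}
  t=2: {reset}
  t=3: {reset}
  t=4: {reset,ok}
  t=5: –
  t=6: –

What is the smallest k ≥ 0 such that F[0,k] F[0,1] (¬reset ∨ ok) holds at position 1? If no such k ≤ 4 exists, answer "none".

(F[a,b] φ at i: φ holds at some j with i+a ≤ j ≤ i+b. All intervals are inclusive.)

Scan j = 1,2,… for F[0,1] (¬reset ∨ ok):
  j=1: fails
  j=2: fails
  j=3: holds
First hit at j=3, so smallest k = 3-1 = 2.

2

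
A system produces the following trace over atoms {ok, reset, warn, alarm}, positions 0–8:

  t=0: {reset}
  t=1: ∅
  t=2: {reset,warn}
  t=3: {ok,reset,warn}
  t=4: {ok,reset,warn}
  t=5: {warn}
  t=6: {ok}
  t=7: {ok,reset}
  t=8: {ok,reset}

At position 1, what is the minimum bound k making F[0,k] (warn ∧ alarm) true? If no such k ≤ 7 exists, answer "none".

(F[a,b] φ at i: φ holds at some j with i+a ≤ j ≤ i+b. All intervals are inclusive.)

Scan j = 1,2,… for (warn ∧ alarm):
  j=1: fails
  j=2: fails
  j=3: fails
  j=4: fails
  j=5: fails
  j=6: fails
  j=7: fails
  j=8: fails
No j in [1,8] satisfies it → none.

none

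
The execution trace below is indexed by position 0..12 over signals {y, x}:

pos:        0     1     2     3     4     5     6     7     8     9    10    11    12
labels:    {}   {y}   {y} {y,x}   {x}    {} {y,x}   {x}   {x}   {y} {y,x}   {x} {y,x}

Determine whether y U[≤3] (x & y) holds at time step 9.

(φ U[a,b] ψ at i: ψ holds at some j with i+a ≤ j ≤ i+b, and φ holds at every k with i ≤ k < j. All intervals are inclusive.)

Need some j in [9,12] with (x & y), and y at every k in [9,j-1].
  j=9: (x & y) false.
  j=10: (x & y) holds; y holds at every k in [9,9] → satisfied.

Yes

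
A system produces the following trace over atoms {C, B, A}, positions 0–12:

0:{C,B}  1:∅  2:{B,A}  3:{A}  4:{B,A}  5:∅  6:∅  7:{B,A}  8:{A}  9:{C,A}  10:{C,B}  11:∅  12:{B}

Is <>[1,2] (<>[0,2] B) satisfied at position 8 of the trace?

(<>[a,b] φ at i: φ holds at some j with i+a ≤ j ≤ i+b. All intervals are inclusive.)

Check <>[0,2] B at each j in [9,10]:
  j=9: holds (witness at 10)
  j=10: holds (witness at 10)
Found at j=9 → formula holds.

Holds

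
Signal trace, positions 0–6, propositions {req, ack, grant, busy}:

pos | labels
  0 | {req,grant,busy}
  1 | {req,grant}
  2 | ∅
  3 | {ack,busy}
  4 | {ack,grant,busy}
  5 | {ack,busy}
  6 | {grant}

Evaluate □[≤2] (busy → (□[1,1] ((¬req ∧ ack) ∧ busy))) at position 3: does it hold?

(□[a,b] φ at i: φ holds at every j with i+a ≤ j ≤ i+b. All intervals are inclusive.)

Check (busy → (□[1,1] ((¬req ∧ ack) ∧ busy))) at every j in [3,5]:
  j=3: antecedent true; consequent holds on [4,4] → ✓
  j=4: antecedent true; consequent holds on [5,5] → ✓
  j=5: antecedent true; consequent fails at 6 → ✗
Fails at j=5 → formula fails.

Does not hold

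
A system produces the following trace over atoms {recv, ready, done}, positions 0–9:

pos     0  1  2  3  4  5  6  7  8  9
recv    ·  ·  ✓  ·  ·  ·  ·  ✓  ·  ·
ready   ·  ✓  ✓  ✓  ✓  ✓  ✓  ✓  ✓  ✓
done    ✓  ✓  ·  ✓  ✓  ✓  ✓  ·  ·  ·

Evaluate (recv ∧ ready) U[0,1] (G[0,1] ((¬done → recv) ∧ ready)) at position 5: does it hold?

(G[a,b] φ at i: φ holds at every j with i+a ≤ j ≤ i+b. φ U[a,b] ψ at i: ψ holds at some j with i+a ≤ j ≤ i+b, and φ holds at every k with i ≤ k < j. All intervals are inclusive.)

True

Need some j in [5,6] with G[0,1] ((¬done → recv) ∧ ready), and (recv ∧ ready) at every k in [5,j-1].
  j=5: G[0,1] ((¬done → recv) ∧ ready) holds; no prefix to check → satisfied.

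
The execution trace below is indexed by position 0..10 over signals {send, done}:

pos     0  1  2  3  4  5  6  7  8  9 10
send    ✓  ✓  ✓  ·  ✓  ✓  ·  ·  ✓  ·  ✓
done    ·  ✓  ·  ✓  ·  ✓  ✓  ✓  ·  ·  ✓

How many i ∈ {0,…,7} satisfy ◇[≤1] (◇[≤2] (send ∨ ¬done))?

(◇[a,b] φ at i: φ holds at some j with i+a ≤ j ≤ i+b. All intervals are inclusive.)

8

Evaluate at each i in [0,7]:
  i=0: ✓ (witness j=0)
  i=1: ✓ (witness j=1)
  i=2: ✓ (witness j=2)
  i=3: ✓ (witness j=3)
  i=4: ✓ (witness j=4)
  i=5: ✓ (witness j=5)
  i=6: ✓ (witness j=6)
  i=7: ✓ (witness j=7)
Positions where it holds: {0, 1, 2, 3, 4, 5, 6, 7} → 8.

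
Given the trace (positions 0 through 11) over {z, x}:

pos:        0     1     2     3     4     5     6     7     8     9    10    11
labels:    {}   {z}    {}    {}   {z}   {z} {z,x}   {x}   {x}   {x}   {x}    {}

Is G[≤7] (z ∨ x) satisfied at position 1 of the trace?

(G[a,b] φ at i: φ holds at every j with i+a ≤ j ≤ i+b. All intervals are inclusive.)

False

Check (z ∨ x) at every j in [1,8]:
  j=1: true
  j=2: false
  j=3: false
  j=4: true
  j=5: true
  j=6: true
  j=7: true
  j=8: true
Fails at j=2 → formula fails.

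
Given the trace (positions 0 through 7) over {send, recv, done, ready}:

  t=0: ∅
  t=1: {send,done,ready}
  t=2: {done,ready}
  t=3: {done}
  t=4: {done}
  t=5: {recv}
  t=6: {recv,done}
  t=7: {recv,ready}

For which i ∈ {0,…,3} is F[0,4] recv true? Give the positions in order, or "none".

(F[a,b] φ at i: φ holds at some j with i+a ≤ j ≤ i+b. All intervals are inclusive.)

Evaluate at each i in [0,3]:
  i=0: ✗ (none in [0,4])
  i=1: ✓ (witness j=5)
  i=2: ✓ (witness j=5)
  i=3: ✓ (witness j=5)

1, 2, 3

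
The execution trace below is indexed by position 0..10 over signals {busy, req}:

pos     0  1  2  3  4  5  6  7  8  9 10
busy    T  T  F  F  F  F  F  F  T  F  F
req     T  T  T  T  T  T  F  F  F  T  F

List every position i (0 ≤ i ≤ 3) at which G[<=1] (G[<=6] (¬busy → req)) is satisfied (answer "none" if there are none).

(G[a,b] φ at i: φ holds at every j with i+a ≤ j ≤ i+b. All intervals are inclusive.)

Evaluate at each i in [0,3]:
  i=0: ✗ (fails at j=0)
  i=1: ✗ (fails at j=1)
  i=2: ✗ (fails at j=2)
  i=3: ✗ (fails at j=3)

none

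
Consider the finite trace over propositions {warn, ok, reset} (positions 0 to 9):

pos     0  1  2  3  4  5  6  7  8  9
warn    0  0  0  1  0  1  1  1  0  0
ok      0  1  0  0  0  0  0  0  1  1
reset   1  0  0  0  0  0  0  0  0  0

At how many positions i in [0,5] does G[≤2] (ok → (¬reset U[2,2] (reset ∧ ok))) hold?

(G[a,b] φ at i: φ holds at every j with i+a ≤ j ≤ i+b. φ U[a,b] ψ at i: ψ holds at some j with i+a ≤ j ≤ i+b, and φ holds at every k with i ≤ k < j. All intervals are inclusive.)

Evaluate at each i in [0,5]:
  i=0: ✗ (fails at j=1)
  i=1: ✗ (fails at j=1)
  i=2: ✓ (all of [2,4])
  i=3: ✓ (all of [3,5])
  i=4: ✓ (all of [4,6])
  i=5: ✓ (all of [5,7])
Positions where it holds: {2, 3, 4, 5} → 4.

4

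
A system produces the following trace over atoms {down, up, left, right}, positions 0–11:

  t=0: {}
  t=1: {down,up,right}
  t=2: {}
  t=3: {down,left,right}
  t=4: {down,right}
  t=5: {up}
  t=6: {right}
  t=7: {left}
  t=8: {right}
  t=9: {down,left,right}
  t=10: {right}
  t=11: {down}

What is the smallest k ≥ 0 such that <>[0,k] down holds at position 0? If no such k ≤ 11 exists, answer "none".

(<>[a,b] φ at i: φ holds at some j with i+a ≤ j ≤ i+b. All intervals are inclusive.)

1

Scan j = 0,1,… for down:
  j=0: fails
  j=1: holds
First hit at j=1, so smallest k = 1-0 = 1.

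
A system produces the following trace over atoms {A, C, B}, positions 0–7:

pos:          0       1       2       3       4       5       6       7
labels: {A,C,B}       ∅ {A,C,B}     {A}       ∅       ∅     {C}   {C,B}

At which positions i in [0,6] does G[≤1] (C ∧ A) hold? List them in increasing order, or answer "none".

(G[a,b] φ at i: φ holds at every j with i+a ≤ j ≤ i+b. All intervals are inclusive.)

Evaluate at each i in [0,6]:
  i=0: ✗ (fails at j=1)
  i=1: ✗ (fails at j=1)
  i=2: ✗ (fails at j=3)
  i=3: ✗ (fails at j=3)
  i=4: ✗ (fails at j=4)
  i=5: ✗ (fails at j=5)
  i=6: ✗ (fails at j=6)

none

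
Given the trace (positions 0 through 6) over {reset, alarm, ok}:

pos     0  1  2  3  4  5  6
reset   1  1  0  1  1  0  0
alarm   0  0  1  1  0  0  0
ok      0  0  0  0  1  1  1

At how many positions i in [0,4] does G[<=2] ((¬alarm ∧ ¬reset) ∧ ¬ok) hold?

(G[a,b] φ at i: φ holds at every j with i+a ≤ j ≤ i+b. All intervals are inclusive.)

Evaluate at each i in [0,4]:
  i=0: ✗ (fails at j=0)
  i=1: ✗ (fails at j=1)
  i=2: ✗ (fails at j=2)
  i=3: ✗ (fails at j=3)
  i=4: ✗ (fails at j=4)
Positions where it holds: {} → 0.

0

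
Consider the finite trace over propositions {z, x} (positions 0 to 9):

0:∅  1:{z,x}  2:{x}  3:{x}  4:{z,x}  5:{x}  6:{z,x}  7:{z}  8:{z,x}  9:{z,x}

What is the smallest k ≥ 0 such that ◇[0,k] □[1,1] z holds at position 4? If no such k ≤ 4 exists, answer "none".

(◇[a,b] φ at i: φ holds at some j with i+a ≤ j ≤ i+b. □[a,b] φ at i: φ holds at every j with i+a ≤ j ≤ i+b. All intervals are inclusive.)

Scan j = 4,5,… for □[1,1] z:
  j=4: fails
  j=5: holds
First hit at j=5, so smallest k = 5-4 = 1.

1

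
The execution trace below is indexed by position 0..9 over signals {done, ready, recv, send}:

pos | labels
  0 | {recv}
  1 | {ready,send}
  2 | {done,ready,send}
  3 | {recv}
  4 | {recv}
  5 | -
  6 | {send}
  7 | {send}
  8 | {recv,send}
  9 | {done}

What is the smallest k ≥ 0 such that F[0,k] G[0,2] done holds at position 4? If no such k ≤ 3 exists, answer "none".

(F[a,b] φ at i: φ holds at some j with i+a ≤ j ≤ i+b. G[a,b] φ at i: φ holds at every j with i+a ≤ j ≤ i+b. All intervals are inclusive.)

Scan j = 4,5,… for G[0,2] done:
  j=4: fails
  j=5: fails
  j=6: fails
  j=7: fails
No j in [4,7] satisfies it → none.

none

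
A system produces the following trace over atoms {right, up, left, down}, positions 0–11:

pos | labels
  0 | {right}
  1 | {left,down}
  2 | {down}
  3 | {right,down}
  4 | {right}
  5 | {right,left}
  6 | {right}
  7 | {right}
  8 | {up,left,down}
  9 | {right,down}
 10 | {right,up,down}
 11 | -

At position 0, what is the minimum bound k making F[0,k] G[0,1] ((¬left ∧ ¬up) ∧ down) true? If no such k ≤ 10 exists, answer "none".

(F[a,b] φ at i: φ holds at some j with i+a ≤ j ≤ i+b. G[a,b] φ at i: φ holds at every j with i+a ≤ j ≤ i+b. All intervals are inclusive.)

Scan j = 0,1,… for G[0,1] ((¬left ∧ ¬up) ∧ down):
  j=0: fails
  j=1: fails
  j=2: holds
First hit at j=2, so smallest k = 2-0 = 2.

2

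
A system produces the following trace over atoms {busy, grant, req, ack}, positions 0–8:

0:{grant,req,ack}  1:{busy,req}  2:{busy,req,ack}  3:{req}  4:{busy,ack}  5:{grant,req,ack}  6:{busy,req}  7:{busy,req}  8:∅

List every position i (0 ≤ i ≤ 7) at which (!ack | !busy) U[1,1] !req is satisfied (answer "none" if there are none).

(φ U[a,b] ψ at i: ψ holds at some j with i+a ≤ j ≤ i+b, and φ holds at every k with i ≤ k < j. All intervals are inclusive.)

3, 7

Evaluate at each i in [0,7]:
  i=0: ✗ (no rhs in [1,1])
  i=1: ✗ (no rhs in [2,2])
  i=2: ✗ (no rhs in [3,3])
  i=3: ✓ (rhs at j=4; lhs holds on [3,3])
  i=4: ✗ (no rhs in [5,5])
  i=5: ✗ (no rhs in [6,6])
  i=6: ✗ (no rhs in [7,7])
  i=7: ✓ (rhs at j=8; lhs holds on [7,7])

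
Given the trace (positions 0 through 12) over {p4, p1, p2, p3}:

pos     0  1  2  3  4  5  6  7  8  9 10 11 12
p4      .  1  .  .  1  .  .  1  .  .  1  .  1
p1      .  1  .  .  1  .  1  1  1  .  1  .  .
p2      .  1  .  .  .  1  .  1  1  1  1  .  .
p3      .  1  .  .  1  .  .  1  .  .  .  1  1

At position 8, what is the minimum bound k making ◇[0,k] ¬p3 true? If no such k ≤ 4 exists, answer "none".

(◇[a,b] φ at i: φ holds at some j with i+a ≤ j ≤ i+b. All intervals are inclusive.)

0

Scan j = 8,9,… for ¬p3:
  j=8: holds
First hit at j=8, so smallest k = 8-8 = 0.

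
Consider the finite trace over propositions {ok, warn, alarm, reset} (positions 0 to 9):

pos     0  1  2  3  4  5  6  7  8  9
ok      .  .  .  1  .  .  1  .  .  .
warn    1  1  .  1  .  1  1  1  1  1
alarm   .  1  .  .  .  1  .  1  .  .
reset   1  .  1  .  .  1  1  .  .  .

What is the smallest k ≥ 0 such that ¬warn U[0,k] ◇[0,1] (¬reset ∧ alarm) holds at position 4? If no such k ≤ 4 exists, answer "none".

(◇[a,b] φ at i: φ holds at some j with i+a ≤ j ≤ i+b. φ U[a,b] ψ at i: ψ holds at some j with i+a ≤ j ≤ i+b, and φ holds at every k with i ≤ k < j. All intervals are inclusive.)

Need earliest j ≥ 4 with ◇[0,1] (¬reset ∧ alarm), and ¬warn at every k in [4,j-1].
  j=4: rhs fails.
  j=5: rhs fails.
  j=6: rhs holds but lhs fails at k=5.
  j=7: rhs holds but lhs fails at k=5.
  j=8: rhs fails.
No witness within the range → none.

none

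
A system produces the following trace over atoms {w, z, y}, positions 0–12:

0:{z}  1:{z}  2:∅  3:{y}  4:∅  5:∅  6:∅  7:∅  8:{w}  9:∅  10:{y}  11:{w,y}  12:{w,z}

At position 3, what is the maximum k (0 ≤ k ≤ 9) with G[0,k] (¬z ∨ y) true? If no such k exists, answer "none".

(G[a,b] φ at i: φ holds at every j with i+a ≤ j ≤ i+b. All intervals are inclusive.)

8

(¬z ∨ y) must hold from j=3 onward; find where it first fails.
  j=3: holds
  j=4: holds
  j=5: holds
  j=6: holds
  j=7: holds
  j=8: holds
  j=9: holds
  j=10: holds
  j=11: holds
  j=12: fails
Holds on [3,11], so largest k = 8.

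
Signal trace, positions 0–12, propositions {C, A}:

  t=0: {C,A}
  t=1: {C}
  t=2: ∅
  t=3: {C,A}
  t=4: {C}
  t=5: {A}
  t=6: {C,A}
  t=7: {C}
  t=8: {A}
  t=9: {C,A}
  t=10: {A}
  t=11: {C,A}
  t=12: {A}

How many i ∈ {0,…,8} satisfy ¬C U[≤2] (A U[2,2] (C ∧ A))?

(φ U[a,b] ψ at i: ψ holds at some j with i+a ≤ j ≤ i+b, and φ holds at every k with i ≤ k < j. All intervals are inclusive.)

Evaluate at each i in [0,8]:
  i=0: ✗ (no rhs in [0,2])
  i=1: ✗ (no rhs in [1,3])
  i=2: ✗ (no rhs in [2,4])
  i=3: ✗ (no rhs in [3,5])
  i=4: ✗ (no rhs in [4,6])
  i=5: ✗ (no rhs in [5,7])
  i=6: ✗ (no rhs in [6,8])
  i=7: ✗ (lhs fails at k=7 before rhs at j=9)
  i=8: ✓ (rhs at j=9; lhs holds on [8,8])
Positions where it holds: {8} → 1.

1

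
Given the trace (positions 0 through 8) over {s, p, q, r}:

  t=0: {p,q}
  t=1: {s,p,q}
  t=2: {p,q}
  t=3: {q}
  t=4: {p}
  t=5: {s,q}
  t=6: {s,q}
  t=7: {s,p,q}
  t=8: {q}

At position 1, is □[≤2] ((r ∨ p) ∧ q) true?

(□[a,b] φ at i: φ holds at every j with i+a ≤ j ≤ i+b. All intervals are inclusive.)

False

Check ((r ∨ p) ∧ q) at every j in [1,3]:
  j=1: true
  j=2: true
  j=3: false
Fails at j=3 → formula fails.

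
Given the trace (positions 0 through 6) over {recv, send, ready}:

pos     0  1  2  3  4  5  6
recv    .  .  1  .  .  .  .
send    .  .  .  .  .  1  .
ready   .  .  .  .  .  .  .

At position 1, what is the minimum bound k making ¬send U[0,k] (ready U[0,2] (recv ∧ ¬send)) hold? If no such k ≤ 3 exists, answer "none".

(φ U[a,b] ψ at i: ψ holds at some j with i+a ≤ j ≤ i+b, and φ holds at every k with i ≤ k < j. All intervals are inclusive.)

1

Need earliest j ≥ 1 with (ready U[0,2] (recv ∧ ¬send)), and ¬send at every k in [1,j-1].
  j=1: rhs fails.
  j=2: rhs holds; lhs holds on [1,1]. k = 1.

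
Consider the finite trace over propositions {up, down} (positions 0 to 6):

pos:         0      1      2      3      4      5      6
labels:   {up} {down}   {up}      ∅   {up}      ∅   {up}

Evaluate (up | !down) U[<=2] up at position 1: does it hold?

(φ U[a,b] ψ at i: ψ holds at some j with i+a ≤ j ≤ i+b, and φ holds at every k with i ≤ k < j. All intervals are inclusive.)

Need some j in [1,3] with up, and (up | !down) at every k in [1,j-1].
  j=1: up false.
  j=2: up holds, but (up | !down) fails at k=1 → not this j.
  j=3: up false.
No j in the window works → until fails.

Does not hold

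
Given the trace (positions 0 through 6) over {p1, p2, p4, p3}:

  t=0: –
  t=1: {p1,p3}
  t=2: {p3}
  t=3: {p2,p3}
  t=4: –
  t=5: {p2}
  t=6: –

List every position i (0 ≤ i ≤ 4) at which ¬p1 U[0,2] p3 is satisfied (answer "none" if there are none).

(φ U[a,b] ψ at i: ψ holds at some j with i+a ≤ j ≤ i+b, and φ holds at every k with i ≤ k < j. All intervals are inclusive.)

Evaluate at each i in [0,4]:
  i=0: ✓ (rhs at j=1; lhs holds on [0,0])
  i=1: ✓ (rhs at j=1)
  i=2: ✓ (rhs at j=2)
  i=3: ✓ (rhs at j=3)
  i=4: ✗ (no rhs in [4,6])

0, 1, 2, 3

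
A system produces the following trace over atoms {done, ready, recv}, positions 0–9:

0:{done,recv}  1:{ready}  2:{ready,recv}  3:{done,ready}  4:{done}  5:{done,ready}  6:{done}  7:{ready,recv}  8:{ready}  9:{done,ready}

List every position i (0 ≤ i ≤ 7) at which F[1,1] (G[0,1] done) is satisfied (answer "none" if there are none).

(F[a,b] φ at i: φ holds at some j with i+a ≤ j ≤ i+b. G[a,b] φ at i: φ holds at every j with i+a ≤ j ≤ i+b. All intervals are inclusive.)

Evaluate at each i in [0,7]:
  i=0: ✗ (none in [1,1])
  i=1: ✗ (none in [2,2])
  i=2: ✓ (witness j=3)
  i=3: ✓ (witness j=4)
  i=4: ✓ (witness j=5)
  i=5: ✗ (none in [6,6])
  i=6: ✗ (none in [7,7])
  i=7: ✗ (none in [8,8])

2, 3, 4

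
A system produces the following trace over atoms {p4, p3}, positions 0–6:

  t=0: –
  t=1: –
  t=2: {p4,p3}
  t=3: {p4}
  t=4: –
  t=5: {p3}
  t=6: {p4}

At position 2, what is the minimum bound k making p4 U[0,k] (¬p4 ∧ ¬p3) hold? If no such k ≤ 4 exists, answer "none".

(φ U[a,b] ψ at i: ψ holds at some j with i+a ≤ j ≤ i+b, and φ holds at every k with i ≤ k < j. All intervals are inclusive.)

Need earliest j ≥ 2 with (¬p4 ∧ ¬p3), and p4 at every k in [2,j-1].
  j=2: rhs fails.
  j=3: rhs fails.
  j=4: rhs holds; lhs holds on [2,3]. k = 2.

2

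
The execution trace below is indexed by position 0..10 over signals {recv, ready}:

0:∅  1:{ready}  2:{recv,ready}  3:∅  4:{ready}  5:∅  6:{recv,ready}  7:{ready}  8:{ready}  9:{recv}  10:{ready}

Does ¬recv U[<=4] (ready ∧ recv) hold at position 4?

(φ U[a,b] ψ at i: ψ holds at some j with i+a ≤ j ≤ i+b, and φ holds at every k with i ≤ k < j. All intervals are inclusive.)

True

Need some j in [4,8] with (ready ∧ recv), and ¬recv at every k in [4,j-1].
  j=4: (ready ∧ recv) false.
  j=5: (ready ∧ recv) false.
  j=6: (ready ∧ recv) holds; ¬recv holds at every k in [4,5] → satisfied.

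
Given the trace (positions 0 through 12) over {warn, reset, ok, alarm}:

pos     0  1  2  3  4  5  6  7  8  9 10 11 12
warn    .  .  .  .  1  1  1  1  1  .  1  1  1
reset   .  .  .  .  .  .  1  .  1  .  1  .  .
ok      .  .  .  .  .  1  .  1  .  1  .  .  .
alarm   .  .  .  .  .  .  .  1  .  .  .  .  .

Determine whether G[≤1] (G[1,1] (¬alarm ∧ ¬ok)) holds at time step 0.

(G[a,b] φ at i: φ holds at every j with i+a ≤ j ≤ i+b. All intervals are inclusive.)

Check G[1,1] (¬alarm ∧ ¬ok) at every j in [0,1]:
  j=0: holds on [1,1]
  j=1: holds on [2,2]
All positions satisfy it → formula holds.

Yes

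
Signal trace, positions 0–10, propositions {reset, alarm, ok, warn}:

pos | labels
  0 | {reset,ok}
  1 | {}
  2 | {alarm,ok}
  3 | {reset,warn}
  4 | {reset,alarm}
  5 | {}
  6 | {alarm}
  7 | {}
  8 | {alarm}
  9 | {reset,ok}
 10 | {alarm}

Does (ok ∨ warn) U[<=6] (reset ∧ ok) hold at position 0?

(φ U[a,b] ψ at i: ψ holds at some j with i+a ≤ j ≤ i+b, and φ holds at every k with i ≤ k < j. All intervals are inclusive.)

Holds

Need some j in [0,6] with (reset ∧ ok), and (ok ∨ warn) at every k in [0,j-1].
  j=0: (reset ∧ ok) holds; no prefix to check → satisfied.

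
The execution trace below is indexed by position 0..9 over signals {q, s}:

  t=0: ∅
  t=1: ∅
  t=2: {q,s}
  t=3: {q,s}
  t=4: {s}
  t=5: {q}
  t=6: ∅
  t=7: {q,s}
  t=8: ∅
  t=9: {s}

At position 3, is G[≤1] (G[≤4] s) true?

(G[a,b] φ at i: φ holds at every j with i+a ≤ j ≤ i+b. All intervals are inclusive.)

Check G[≤4] s at every j in [3,4]:
  j=3: fails at 5
  j=4: fails at 5
Fails at j=3 → formula fails.

Does not hold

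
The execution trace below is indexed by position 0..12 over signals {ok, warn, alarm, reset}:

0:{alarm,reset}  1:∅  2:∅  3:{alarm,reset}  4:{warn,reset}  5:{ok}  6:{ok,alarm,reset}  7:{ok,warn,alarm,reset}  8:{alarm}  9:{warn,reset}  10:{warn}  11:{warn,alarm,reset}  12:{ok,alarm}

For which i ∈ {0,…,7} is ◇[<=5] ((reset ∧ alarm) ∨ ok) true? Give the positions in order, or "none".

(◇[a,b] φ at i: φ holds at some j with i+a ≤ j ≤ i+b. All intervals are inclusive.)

0, 1, 2, 3, 4, 5, 6, 7

Evaluate at each i in [0,7]:
  i=0: ✓ (witness j=0)
  i=1: ✓ (witness j=3)
  i=2: ✓ (witness j=3)
  i=3: ✓ (witness j=3)
  i=4: ✓ (witness j=5)
  i=5: ✓ (witness j=5)
  i=6: ✓ (witness j=6)
  i=7: ✓ (witness j=7)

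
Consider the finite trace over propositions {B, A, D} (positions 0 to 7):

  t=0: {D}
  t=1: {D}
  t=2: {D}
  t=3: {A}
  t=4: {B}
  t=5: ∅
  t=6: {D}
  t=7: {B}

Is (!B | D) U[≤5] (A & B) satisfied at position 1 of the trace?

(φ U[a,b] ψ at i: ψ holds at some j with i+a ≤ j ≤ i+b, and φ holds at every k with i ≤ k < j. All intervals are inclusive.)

Does not hold

Need some j in [1,6] with (A & B), and (!B | D) at every k in [1,j-1].
  j=1: (A & B) false.
  j=2: (A & B) false.
  j=3: (A & B) false.
  j=4: (A & B) false.
  j=5: (A & B) false.
  j=6: (A & B) false.
No j in the window works → until fails.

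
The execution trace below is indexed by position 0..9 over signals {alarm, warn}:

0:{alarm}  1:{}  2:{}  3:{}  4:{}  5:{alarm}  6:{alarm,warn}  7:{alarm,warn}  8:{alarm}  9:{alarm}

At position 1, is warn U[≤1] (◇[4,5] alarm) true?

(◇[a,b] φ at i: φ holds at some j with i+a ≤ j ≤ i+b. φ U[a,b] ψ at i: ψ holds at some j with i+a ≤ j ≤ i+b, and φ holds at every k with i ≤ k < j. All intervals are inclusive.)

Need some j in [1,2] with ◇[4,5] alarm, and warn at every k in [1,j-1].
  j=1: ◇[4,5] alarm holds; no prefix to check → satisfied.

Holds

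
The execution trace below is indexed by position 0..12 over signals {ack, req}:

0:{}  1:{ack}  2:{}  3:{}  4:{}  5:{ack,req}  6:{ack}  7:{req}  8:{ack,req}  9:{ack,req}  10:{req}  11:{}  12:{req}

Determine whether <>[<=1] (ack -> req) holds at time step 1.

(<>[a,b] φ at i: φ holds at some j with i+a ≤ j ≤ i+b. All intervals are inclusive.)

Check (ack -> req) at each j in [1,2]:
  j=1: false
  j=2: true
Found at j=2 → formula holds.

Yes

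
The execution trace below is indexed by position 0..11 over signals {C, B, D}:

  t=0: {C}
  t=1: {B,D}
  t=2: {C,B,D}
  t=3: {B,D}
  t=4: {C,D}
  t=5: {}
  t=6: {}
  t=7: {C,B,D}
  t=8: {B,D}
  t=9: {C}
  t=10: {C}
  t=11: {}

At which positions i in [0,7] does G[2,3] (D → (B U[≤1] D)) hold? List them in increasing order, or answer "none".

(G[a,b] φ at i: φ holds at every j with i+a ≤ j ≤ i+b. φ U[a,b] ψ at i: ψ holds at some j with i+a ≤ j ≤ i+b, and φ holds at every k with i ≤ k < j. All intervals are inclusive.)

Evaluate at each i in [0,7]:
  i=0: ✓ (all of [2,3])
  i=1: ✓ (all of [3,4])
  i=2: ✓ (all of [4,5])
  i=3: ✓ (all of [5,6])
  i=4: ✓ (all of [6,7])
  i=5: ✓ (all of [7,8])
  i=6: ✓ (all of [8,9])
  i=7: ✓ (all of [9,10])

0, 1, 2, 3, 4, 5, 6, 7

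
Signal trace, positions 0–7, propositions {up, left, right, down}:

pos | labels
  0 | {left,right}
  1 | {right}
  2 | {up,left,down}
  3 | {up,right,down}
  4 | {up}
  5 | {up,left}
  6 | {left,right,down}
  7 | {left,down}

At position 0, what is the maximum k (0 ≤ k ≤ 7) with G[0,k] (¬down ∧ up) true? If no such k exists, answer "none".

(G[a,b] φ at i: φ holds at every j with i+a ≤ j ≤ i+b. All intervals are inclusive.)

none

(¬down ∧ up) must hold from j=0 onward; find where it first fails.
  j=0: fails → no k works.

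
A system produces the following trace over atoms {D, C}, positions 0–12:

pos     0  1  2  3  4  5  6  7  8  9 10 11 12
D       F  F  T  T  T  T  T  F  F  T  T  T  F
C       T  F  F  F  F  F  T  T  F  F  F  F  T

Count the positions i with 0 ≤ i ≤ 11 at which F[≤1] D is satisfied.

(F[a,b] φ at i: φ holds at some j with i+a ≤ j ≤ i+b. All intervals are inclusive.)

10

Evaluate at each i in [0,11]:
  i=0: ✗ (none in [0,1])
  i=1: ✓ (witness j=2)
  i=2: ✓ (witness j=2)
  i=3: ✓ (witness j=3)
  i=4: ✓ (witness j=4)
  i=5: ✓ (witness j=5)
  i=6: ✓ (witness j=6)
  i=7: ✗ (none in [7,8])
  i=8: ✓ (witness j=9)
  i=9: ✓ (witness j=9)
  i=10: ✓ (witness j=10)
  i=11: ✓ (witness j=11)
Positions where it holds: {1, 2, 3, 4, 5, 6, 8, 9, 10, 11} → 10.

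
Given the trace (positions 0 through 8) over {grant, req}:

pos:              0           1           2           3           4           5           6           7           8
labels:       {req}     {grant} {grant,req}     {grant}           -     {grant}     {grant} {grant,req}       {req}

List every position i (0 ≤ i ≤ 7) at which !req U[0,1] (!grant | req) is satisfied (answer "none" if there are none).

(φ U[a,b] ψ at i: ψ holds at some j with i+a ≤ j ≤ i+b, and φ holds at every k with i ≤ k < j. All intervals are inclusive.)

Evaluate at each i in [0,7]:
  i=0: ✓ (rhs at j=0)
  i=1: ✓ (rhs at j=2; lhs holds on [1,1])
  i=2: ✓ (rhs at j=2)
  i=3: ✓ (rhs at j=4; lhs holds on [3,3])
  i=4: ✓ (rhs at j=4)
  i=5: ✗ (no rhs in [5,6])
  i=6: ✓ (rhs at j=7; lhs holds on [6,6])
  i=7: ✓ (rhs at j=7)

0, 1, 2, 3, 4, 6, 7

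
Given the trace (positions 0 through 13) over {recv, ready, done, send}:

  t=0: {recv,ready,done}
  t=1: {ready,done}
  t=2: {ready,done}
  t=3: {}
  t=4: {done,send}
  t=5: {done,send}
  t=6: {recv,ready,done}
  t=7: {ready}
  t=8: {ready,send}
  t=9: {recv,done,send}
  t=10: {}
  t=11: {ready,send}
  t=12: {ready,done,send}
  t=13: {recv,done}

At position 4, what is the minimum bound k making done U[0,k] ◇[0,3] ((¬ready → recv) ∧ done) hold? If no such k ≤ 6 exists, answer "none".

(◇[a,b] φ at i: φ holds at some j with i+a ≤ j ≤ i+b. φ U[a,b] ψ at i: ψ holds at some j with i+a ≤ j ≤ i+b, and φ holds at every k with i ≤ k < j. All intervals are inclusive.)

0

Need earliest j ≥ 4 with ◇[0,3] ((¬ready → recv) ∧ done), and done at every k in [4,j-1].
  j=4: rhs holds (empty prefix). k = 0.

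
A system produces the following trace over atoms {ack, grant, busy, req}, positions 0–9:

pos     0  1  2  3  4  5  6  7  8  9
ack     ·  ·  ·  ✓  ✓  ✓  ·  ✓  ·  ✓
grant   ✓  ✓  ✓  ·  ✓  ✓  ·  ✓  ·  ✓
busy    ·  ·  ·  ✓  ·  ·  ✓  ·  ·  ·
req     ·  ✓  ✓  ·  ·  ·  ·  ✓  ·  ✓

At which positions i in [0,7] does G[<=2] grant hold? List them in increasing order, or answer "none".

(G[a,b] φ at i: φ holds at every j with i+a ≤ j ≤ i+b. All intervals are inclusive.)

0

Evaluate at each i in [0,7]:
  i=0: ✓ (all of [0,2])
  i=1: ✗ (fails at j=3)
  i=2: ✗ (fails at j=3)
  i=3: ✗ (fails at j=3)
  i=4: ✗ (fails at j=6)
  i=5: ✗ (fails at j=6)
  i=6: ✗ (fails at j=6)
  i=7: ✗ (fails at j=8)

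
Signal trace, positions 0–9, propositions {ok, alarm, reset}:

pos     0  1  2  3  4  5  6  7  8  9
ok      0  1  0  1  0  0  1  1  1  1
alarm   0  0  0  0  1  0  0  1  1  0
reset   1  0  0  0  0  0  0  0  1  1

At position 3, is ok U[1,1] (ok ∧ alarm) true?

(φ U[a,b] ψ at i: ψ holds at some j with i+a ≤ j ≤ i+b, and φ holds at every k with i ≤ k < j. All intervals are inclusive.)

Does not hold

Need some j in [4,4] with (ok ∧ alarm), and ok at every k in [3,j-1].
  j=4: (ok ∧ alarm) false.
No j in the window works → until fails.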